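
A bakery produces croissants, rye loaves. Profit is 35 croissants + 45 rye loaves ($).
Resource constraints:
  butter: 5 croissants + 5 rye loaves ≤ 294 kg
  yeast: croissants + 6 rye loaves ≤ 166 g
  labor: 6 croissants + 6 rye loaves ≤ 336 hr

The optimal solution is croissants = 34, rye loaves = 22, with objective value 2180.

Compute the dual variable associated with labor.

5.5

At the optimum: butter uses 280 of 294 (slack = 14); yeast uses 166 of 166 (binding); labor uses 336 of 336 (binding).
Slack constraints have shadow price 0 (complementary slackness).
From A_Bᵀ y = c: 1·y_yeast + 6·y_labor = 35; 6·y_yeast + 6·y_labor = 45.
This yields shadow prices y_yeast = 2, y_labor = 5.5.
Shadow price of labor = 5.5.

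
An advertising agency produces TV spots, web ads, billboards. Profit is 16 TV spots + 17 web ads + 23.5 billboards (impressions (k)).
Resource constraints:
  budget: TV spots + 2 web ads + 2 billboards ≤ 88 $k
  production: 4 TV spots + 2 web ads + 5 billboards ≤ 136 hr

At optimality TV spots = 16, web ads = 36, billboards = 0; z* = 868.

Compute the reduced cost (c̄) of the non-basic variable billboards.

-1

Both budget and production are binding at x*.
The binding rows give the dual system: 1·y_budget + 4·y_production = 16 and 2·y_budget + 2·y_production = 17.
→ y_budget = 6 and y_production = 2.5.
Reduced cost of billboards: c₃ − yᵀa₃ = 23.5 − (6·2 + 2.5·5) = 23.5 − 24.5 = -1.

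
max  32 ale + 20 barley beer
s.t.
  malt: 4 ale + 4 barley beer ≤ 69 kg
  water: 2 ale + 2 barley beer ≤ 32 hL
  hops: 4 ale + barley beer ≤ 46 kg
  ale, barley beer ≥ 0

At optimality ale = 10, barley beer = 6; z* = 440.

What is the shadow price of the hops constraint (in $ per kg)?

4

Check each constraint at x*: malt 64/69 (slack 5); water 32/32 (tight); hops 46/46 (tight).
Slack constraints have shadow price 0 (complementary slackness).
From A_Bᵀ y = c: 2·y_water + 4·y_hops = 32; 2·y_water + 1·y_hops = 20.
Solving: y_water = 8, y_hops = 4.
Shadow price of hops = 4.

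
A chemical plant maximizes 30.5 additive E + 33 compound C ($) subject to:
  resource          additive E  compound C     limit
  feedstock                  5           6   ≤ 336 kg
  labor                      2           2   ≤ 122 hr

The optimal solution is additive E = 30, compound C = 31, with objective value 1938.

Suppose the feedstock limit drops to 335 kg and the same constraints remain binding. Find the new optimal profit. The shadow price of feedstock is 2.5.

Δb = -1, so new z* = 1938 + (2.5)·(-1) = 1938 − 2.5 = 1935.5.

1935.5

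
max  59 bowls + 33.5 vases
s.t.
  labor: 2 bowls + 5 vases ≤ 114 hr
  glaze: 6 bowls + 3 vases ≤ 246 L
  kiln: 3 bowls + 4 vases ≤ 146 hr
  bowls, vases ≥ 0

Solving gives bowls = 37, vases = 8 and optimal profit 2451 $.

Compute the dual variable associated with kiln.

0

Binding: labor and glaze. Non-binding: kiln (3 unused).
Since kiln is not tight, its dual is 0.
From A_Bᵀ y = c: 2·y_labor + 6·y_glaze = 59; 5·y_labor + 3·y_glaze = 33.5.
Solving: y_labor = 1, y_glaze = 9.5.
Shadow price of kiln = 0.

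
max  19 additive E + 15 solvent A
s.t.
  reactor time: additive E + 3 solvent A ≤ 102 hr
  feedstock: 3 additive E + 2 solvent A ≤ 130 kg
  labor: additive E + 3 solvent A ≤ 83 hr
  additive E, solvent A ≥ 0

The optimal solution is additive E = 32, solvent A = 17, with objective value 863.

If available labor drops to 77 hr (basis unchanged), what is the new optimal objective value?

857

Check each constraint at x*: reactor time 83/102 (slack 19); feedstock 130/130 (tight); labor 83/83 (tight).
By complementary slackness, y = 0 for the non-binding constraint.
The binding rows give the dual system: 3·y_feedstock + 1·y_labor = 19 and 2·y_feedstock + 3·y_labor = 15.
This yields shadow prices y_feedstock = 6, y_labor = 1.
Δz = y_labor·Δb = 1 × (-6) = -6, so new z* = 863 − 6 = 857.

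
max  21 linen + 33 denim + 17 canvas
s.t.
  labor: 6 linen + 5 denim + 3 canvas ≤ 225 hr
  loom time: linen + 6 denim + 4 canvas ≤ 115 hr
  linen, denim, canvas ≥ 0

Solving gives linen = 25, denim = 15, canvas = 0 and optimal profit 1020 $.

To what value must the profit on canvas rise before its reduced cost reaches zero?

21

Both labor and loom time are binding at x*.
The binding rows give the dual system: 6·y_labor + 1·y_loom time = 21 and 5·y_labor + 6·y_loom time = 33.
→ y_labor = 3 and y_loom time = 3.
canvas enters the basis when its profit ≥ yᵀa₃ = 3·3 + 3·4 = 21.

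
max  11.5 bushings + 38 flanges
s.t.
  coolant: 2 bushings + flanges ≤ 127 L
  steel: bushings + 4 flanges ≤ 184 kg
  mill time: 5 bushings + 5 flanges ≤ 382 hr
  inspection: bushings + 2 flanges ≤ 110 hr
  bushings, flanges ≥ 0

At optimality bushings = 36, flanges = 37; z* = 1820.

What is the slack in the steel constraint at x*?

steel used = 1·36 + 4·37 = 184; slack = 184 − 184 = 0.

0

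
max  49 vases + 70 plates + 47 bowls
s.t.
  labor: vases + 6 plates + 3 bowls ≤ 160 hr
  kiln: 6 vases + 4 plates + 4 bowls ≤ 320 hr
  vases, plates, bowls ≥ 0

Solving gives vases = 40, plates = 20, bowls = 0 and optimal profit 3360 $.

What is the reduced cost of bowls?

-2

Check each constraint at x*: labor 160/160 (tight); kiln 320/320 (tight).
Dual feasibility on the basic columns requires 1·y_labor + 6·y_kiln = 49, 6·y_labor + 4·y_kiln = 70.
→ y_labor = 7 and y_kiln = 7.
Reduced cost of bowls: c₃ − yᵀa₃ = 47 − (7·3 + 7·4) = 47 − 49 = -2.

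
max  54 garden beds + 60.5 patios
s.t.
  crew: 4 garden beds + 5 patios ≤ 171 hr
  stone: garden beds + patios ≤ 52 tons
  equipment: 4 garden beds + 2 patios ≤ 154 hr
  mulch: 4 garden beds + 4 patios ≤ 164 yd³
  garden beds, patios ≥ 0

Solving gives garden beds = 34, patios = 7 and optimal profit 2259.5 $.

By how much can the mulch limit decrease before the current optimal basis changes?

Binding constraints: crew, mulch. The basis is B = [[4,5],[4,4]] with det -4.
Per unit decrease in mulch, x* moves by d = (-1.25, 1).
The basis stays optimal until garden beds reaches 0; allowable decrease = 27.2 yd³.

27.2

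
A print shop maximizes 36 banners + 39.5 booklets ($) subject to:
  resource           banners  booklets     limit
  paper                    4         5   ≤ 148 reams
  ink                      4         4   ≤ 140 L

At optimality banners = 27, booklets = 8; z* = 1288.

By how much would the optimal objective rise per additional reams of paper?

Check each constraint at x*: paper 148/148 (tight); ink 140/140 (tight).
Dual feasibility on the basic columns requires 4·y_paper + 4·y_ink = 36, 5·y_paper + 4·y_ink = 39.5.
Solving: y_paper = 3.5, y_ink = 5.5.
Shadow price of paper = 3.5.

3.5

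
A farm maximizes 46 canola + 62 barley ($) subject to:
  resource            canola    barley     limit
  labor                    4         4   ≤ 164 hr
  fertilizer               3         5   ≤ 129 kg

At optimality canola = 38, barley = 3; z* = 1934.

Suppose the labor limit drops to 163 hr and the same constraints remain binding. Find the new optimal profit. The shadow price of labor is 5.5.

1928.5

Δb = -1, so new z* = 1934 + (5.5)·(-1) = 1934 − 5.5 = 1928.5.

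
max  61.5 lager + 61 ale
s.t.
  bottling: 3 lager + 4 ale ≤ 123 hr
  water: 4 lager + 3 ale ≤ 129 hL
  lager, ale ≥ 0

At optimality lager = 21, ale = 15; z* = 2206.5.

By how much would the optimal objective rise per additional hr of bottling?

8.5

At the optimum: bottling uses 123 of 123 (binding); water uses 129 of 129 (binding).
From A_Bᵀ y = c: 3·y_bottling + 4·y_water = 61.5; 4·y_bottling + 3·y_water = 61.
→ y_bottling = 8.5 and y_water = 9.
Shadow price of bottling = 8.5.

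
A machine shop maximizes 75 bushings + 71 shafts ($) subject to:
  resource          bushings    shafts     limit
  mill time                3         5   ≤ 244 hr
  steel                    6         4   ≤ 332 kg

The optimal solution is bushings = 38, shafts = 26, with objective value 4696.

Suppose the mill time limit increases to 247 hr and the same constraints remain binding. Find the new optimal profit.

4717

Check each constraint at x*: mill time 244/244 (tight); steel 332/332 (tight).
Dual feasibility on the basic columns requires 3·y_mill time + 6·y_steel = 75, 5·y_mill time + 4·y_steel = 71.
Solving: y_mill time = 7, y_steel = 9.
Δz = y_mill time·Δb = 7 × (3) = 21, so new z* = 4696 + 21 = 4717.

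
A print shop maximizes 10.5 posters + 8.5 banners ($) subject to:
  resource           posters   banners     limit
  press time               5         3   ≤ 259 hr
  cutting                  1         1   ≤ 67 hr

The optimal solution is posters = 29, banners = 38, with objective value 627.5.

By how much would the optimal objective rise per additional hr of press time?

Both press time and cutting are binding at x*.
Dual feasibility on the basic columns requires 5·y_press time + 1·y_cutting = 10.5, 3·y_press time + 1·y_cutting = 8.5.
This yields shadow prices y_press time = 1, y_cutting = 5.5.
Shadow price of press time = 1.

1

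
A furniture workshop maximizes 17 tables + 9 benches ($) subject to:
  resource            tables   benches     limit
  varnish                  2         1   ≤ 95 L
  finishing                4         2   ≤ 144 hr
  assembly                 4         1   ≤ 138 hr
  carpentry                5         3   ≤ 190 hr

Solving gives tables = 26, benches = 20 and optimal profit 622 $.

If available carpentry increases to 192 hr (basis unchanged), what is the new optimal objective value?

Check each constraint at x*: varnish 72/95 (slack 23); finishing 144/144 (tight); assembly 124/138 (slack 14); carpentry 190/190 (tight).
Since varnish, assembly are not tight, their duals are 0.
From A_Bᵀ y = c: 4·y_finishing + 5·y_carpentry = 17; 2·y_finishing + 3·y_carpentry = 9.
→ y_finishing = 3 and y_carpentry = 1.
Δz = y_carpentry·Δb = 1 × (2) = 2, so new z* = 622 + 2 = 624.

624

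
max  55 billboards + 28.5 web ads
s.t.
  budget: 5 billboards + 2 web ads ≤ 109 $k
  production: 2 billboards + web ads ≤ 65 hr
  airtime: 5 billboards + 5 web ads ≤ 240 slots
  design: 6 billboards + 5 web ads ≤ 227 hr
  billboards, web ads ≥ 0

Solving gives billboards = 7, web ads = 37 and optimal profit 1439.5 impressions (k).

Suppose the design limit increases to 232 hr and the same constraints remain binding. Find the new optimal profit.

1452

At the optimum: budget uses 109 of 109 (binding); production uses 51 of 65 (slack = 14); airtime uses 220 of 240 (slack = 20); design uses 227 of 227 (binding).
Slack constraints have shadow price 0 (complementary slackness).
Dual feasibility on the basic columns requires 5·y_budget + 6·y_design = 55, 2·y_budget + 5·y_design = 28.5.
This yields shadow prices y_budget = 8, y_design = 2.5.
Δz = y_design·Δb = 2.5 × (5) = 12.5, so new z* = 1439.5 + 12.5 = 1452.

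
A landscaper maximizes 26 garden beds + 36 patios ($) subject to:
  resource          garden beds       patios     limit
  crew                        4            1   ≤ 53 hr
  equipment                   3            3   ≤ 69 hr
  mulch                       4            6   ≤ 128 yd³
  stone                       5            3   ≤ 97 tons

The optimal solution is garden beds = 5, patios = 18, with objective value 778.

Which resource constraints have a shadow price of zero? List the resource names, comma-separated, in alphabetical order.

crew: 38/53 (slack 15)
equipment: 69/69 (binding)
mulch: 128/128 (binding)
stone: 79/97 (slack 18)
By complementary slackness, a constraint with positive slack has shadow price 0 → crew, stone.

crew, stone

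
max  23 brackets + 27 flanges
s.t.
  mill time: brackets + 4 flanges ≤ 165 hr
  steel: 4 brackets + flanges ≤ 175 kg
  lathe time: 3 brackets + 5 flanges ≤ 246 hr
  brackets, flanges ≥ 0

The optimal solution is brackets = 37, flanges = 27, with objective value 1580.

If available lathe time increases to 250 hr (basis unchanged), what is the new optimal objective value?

1600

Binding: steel and lathe time. Non-binding: mill time (20 unused).
Slack constraints have shadow price 0 (complementary slackness).
From A_Bᵀ y = c: 4·y_steel + 3·y_lathe time = 23; 1·y_steel + 5·y_lathe time = 27.
This yields shadow prices y_steel = 2, y_lathe time = 5.
Δz = y_lathe time·Δb = 5 × (4) = 20, so new z* = 1580 + 20 = 1600.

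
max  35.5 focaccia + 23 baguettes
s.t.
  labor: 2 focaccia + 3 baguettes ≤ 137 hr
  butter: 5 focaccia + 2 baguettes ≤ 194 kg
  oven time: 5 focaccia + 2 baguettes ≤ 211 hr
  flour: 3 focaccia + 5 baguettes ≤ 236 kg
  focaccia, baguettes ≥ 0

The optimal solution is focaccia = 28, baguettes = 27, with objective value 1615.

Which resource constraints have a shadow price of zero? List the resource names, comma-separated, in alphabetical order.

labor: 137/137 (binding)
butter: 194/194 (binding)
oven time: 194/211 (slack 17)
flour: 219/236 (slack 17)
By complementary slackness, a constraint with positive slack has shadow price 0 → flour, oven time.

flour, oven time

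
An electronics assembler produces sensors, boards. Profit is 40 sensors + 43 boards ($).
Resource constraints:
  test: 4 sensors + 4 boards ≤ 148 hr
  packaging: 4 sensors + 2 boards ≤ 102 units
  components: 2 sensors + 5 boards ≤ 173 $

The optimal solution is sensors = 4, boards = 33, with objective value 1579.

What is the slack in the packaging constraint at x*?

packaging used = 4·4 + 2·33 = 82; slack = 102 − 82 = 20.

20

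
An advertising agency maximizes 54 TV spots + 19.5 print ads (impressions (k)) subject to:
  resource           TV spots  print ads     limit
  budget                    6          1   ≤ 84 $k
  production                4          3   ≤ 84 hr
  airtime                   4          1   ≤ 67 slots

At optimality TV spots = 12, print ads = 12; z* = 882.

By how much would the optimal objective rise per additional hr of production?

4.5

Check each constraint at x*: budget 84/84 (tight); production 84/84 (tight); airtime 60/67 (slack 7).
Slack constraints have shadow price 0 (complementary slackness).
From A_Bᵀ y = c: 6·y_budget + 4·y_production = 54; 1·y_budget + 3·y_production = 19.5.
Solving: y_budget = 6, y_production = 4.5.
Shadow price of production = 4.5.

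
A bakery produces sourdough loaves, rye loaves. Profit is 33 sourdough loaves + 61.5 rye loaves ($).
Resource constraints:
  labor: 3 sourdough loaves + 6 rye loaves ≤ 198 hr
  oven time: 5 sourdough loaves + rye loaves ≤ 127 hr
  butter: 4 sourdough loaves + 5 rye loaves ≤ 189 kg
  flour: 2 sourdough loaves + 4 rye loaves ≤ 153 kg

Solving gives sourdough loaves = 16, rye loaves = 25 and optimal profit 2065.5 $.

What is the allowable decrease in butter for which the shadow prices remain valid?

24

Binding constraints: labor, butter. The basis is B = [[3,6],[4,5]] with det -9.
Per unit decrease in butter, x* moves by d = (-0.6667, 0.3333).
The basis stays optimal until sourdough loaves reaches 0; allowable decrease = 24 kg.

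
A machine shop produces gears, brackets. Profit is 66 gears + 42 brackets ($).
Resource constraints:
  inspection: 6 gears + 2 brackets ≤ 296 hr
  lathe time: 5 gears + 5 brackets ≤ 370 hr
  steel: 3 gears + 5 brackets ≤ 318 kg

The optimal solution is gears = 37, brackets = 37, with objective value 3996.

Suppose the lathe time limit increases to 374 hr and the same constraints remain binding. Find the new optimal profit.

Check each constraint at x*: inspection 296/296 (tight); lathe time 370/370 (tight); steel 296/318 (slack 22).
By complementary slackness, y = 0 for the non-binding constraint.
From A_Bᵀ y = c: 6·y_inspection + 5·y_lathe time = 66; 2·y_inspection + 5·y_lathe time = 42.
→ y_inspection = 6 and y_lathe time = 6.
Δz = y_lathe time·Δb = 6 × (4) = 24, so new z* = 3996 + 24 = 4020.

4020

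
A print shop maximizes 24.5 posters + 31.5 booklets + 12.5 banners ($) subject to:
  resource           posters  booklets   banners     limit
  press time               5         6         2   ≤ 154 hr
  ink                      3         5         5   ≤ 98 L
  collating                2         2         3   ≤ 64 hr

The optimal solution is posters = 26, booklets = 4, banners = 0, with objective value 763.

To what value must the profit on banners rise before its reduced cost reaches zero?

15.5

Check each constraint at x*: press time 154/154 (tight); ink 98/98 (tight); collating 60/64 (slack 4).
Slack constraints have shadow price 0 (complementary slackness).
The binding rows give the dual system: 5·y_press time + 3·y_ink = 24.5 and 6·y_press time + 5·y_ink = 31.5.
→ y_press time = 4 and y_ink = 1.5.
banners enters the basis when its profit ≥ yᵀa₃ = 4·2 + 1.5·5 = 15.5.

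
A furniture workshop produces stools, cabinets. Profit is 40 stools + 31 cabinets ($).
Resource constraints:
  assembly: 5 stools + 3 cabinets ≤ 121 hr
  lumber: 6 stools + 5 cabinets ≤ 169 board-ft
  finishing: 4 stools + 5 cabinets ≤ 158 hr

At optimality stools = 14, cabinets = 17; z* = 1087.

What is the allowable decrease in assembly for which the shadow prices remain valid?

Binding constraints: assembly, lumber. The basis is B = [[5,3],[6,5]] with det 7.
Per unit decrease in assembly, x* moves by d = (-0.7143, 0.8571).
The basis stays optimal until finishing becomes binding; allowable decrease = 11.9 hr.

11.9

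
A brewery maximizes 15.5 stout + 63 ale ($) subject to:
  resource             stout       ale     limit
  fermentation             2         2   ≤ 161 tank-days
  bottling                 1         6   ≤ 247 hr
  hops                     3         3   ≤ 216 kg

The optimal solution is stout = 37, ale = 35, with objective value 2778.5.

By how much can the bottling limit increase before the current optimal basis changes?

Binding constraints: bottling, hops. The basis is B = [[1,6],[3,3]] with det -15.
Per unit increase in bottling, x* moves by d = (-0.2, 0.2).
The basis stays optimal until stout reaches 0; allowable increase = 185 hr.

185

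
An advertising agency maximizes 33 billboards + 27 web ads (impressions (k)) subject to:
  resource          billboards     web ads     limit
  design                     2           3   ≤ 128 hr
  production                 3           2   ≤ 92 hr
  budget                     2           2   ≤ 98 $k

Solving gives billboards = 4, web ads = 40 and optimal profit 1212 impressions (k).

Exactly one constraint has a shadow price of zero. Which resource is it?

design: 128/128 (binding)
production: 92/92 (binding)
budget: 88/98 (slack 10)
By complementary slackness, a constraint with positive slack has shadow price 0 → budget.

budget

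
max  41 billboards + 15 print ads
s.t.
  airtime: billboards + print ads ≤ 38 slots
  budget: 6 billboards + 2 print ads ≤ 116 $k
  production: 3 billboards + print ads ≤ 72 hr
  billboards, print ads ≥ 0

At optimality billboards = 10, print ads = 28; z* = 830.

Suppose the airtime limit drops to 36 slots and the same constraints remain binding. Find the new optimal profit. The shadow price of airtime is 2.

826

Δb = -2, so new z* = 830 + (2)·(-2) = 830 − 4 = 826.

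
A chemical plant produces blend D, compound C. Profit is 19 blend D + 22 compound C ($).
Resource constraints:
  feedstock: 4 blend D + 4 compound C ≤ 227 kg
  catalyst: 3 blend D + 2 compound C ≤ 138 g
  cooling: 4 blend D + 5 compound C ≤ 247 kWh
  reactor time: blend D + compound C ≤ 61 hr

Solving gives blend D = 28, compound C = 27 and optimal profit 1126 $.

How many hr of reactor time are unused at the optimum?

reactor time used = 1·28 + 1·27 = 55; slack = 61 − 55 = 6.

6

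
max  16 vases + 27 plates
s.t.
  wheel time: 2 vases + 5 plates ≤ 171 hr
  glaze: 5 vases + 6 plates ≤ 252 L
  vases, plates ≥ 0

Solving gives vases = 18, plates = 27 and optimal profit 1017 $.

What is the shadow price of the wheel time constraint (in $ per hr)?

3

Both wheel time and glaze are binding at x*.
The binding rows give the dual system: 2·y_wheel time + 5·y_glaze = 16 and 5·y_wheel time + 6·y_glaze = 27.
→ y_wheel time = 3 and y_glaze = 2.
Shadow price of wheel time = 3.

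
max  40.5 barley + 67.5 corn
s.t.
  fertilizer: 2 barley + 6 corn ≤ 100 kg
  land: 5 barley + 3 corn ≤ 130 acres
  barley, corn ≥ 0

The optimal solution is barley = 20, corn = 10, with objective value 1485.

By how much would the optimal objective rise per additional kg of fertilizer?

9

Check each constraint at x*: fertilizer 100/100 (tight); land 130/130 (tight).
From A_Bᵀ y = c: 2·y_fertilizer + 5·y_land = 40.5; 6·y_fertilizer + 3·y_land = 67.5.
This yields shadow prices y_fertilizer = 9, y_land = 4.5.
Shadow price of fertilizer = 9.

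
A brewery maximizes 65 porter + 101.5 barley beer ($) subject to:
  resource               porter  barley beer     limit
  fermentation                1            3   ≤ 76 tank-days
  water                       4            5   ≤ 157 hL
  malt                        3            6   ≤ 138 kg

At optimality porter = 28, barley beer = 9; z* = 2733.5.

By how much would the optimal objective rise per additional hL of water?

Check each constraint at x*: fermentation 55/76 (slack 21); water 157/157 (tight); malt 138/138 (tight).
Since fermentation is not tight, its dual is 0.
Dual feasibility on the basic columns requires 4·y_water + 3·y_malt = 65, 5·y_water + 6·y_malt = 101.5.
Solving: y_water = 9.5, y_malt = 9.
Shadow price of water = 9.5.

9.5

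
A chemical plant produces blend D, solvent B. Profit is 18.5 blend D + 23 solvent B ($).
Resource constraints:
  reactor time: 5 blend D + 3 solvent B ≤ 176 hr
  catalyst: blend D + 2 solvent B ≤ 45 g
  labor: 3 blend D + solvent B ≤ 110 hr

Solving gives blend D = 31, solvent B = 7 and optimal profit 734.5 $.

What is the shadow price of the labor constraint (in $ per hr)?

0

Check each constraint at x*: reactor time 176/176 (tight); catalyst 45/45 (tight); labor 100/110 (slack 10).
By complementary slackness, y = 0 for the non-binding constraint.
Dual feasibility on the basic columns requires 5·y_reactor time + 1·y_catalyst = 18.5, 3·y_reactor time + 2·y_catalyst = 23.
Solving: y_reactor time = 2, y_catalyst = 8.5.
Shadow price of labor = 0.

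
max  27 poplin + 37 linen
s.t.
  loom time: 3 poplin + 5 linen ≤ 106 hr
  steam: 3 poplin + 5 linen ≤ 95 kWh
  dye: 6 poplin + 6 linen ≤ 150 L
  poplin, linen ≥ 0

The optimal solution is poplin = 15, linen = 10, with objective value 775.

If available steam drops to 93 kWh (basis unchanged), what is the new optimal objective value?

Check each constraint at x*: loom time 95/106 (slack 11); steam 95/95 (tight); dye 150/150 (tight).
Since loom time is not tight, its dual is 0.
Dual feasibility on the basic columns requires 3·y_steam + 6·y_dye = 27, 5·y_steam + 6·y_dye = 37.
Solving: y_steam = 5, y_dye = 2.
Δz = y_steam·Δb = 5 × (-2) = -10, so new z* = 775 − 10 = 765.

765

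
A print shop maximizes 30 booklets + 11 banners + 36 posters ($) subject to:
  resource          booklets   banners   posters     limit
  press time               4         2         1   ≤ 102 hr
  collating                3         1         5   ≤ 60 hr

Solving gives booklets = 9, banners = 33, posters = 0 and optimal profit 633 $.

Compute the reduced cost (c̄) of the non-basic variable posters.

Both press time and collating are binding at x*.
From A_Bᵀ y = c: 4·y_press time + 3·y_collating = 30; 2·y_press time + 1·y_collating = 11.
→ y_press time = 1.5 and y_collating = 8.
Reduced cost of posters: c₃ − yᵀa₃ = 36 − (1.5·1 + 8·5) = 36 − 41.5 = -5.5.

-5.5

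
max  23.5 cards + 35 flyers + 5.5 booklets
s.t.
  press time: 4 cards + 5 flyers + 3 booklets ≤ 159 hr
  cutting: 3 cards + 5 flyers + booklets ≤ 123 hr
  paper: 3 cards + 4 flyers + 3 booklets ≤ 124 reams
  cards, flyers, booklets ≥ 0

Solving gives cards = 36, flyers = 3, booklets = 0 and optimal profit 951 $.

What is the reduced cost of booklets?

Binding: press time and cutting. Non-binding: paper (4 unused).
By complementary slackness, y = 0 for the non-binding constraint.
Dual feasibility on the basic columns requires 4·y_press time + 3·y_cutting = 23.5, 5·y_press time + 5·y_cutting = 35.
Solving: y_press time = 2.5, y_cutting = 4.5.
Reduced cost of booklets: c₃ − yᵀa₃ = 5.5 − (2.5·3 + 4.5·1) = 5.5 − 12 = -6.5.

-6.5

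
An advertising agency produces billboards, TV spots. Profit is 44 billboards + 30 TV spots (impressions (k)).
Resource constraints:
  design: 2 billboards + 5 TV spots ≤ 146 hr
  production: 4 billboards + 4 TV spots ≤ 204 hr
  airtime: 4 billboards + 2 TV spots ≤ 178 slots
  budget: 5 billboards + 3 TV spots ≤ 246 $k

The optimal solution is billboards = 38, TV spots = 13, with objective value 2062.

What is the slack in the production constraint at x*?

production used = 4·38 + 4·13 = 204; slack = 204 − 204 = 0.

0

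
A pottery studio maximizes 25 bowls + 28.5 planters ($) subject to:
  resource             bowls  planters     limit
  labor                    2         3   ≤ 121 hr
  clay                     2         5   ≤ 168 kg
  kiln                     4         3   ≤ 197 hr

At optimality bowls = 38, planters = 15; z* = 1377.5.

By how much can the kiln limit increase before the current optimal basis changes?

45

Binding constraints: labor, kiln. The basis is B = [[2,3],[4,3]] with det -6.
Per unit increase in kiln, x* moves by d = (0.5, -0.3333).
The basis stays optimal until planters reaches 0; allowable increase = 45 hr.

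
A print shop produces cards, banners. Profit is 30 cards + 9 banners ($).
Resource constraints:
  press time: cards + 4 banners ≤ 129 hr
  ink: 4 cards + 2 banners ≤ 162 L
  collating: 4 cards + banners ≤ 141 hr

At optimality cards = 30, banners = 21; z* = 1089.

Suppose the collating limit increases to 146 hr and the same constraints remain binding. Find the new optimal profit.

1119

At the optimum: press time uses 114 of 129 (slack = 15); ink uses 162 of 162 (binding); collating uses 141 of 141 (binding).
Slack constraints have shadow price 0 (complementary slackness).
Dual feasibility on the basic columns requires 4·y_ink + 4·y_collating = 30, 2·y_ink + 1·y_collating = 9.
Solving: y_ink = 1.5, y_collating = 6.
Δz = y_collating·Δb = 6 × (5) = 30, so new z* = 1089 + 30 = 1119.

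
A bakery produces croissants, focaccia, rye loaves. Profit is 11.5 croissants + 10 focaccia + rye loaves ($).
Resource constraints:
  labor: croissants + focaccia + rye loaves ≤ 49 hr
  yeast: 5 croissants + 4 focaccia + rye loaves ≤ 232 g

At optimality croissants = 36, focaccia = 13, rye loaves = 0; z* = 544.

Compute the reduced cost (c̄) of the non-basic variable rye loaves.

Check each constraint at x*: labor 49/49 (tight); yeast 232/232 (tight).
From A_Bᵀ y = c: 1·y_labor + 5·y_yeast = 11.5; 1·y_labor + 4·y_yeast = 10.
→ y_labor = 4 and y_yeast = 1.5.
Reduced cost of rye loaves: c₃ − yᵀa₃ = 1 − (4·1 + 1.5·1) = 1 − 5.5 = -4.5.

-4.5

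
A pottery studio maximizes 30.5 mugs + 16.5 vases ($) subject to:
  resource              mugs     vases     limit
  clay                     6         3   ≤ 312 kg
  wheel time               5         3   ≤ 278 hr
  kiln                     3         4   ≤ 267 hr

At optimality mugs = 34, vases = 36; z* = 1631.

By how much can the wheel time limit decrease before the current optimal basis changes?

18

Binding constraints: clay, wheel time. The basis is B = [[6,3],[5,3]] with det 3.
Per unit decrease in wheel time, x* moves by d = (1, -2).
The basis stays optimal until vases reaches 0; allowable decrease = 18 hr.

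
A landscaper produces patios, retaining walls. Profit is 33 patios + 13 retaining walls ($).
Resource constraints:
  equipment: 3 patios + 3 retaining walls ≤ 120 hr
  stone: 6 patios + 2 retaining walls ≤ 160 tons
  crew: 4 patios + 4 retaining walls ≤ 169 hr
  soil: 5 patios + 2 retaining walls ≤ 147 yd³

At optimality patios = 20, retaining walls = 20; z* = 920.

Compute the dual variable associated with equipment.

At the optimum: equipment uses 120 of 120 (binding); stone uses 160 of 160 (binding); crew uses 160 of 169 (slack = 9); soil uses 140 of 147 (slack = 7).
By complementary slackness, y = 0 for the non-binding constraints.
The binding rows give the dual system: 3·y_equipment + 6·y_stone = 33 and 3·y_equipment + 2·y_stone = 13.
This yields shadow prices y_equipment = 1, y_stone = 5.
Shadow price of equipment = 1.

1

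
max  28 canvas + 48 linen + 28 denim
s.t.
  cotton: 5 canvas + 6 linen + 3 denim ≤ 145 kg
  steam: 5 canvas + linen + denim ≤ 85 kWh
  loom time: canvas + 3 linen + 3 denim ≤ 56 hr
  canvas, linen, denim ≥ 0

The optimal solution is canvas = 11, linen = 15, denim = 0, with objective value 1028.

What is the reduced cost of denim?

Check each constraint at x*: cotton 145/145 (tight); steam 70/85 (slack 15); loom time 56/56 (tight).
Since steam is not tight, its dual is 0.
Dual feasibility on the basic columns requires 5·y_cotton + 1·y_loom time = 28, 6·y_cotton + 3·y_loom time = 48.
This yields shadow prices y_cotton = 4, y_loom time = 8.
Reduced cost of denim: c₃ − yᵀa₃ = 28 − (4·3 + 8·3) = 28 − 36 = -8.

-8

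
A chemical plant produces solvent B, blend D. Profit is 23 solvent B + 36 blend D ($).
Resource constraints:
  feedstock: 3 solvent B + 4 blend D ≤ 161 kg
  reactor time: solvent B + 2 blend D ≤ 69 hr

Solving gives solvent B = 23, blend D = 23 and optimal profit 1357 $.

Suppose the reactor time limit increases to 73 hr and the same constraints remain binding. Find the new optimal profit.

1389

Both feedstock and reactor time are binding at x*.
From A_Bᵀ y = c: 3·y_feedstock + 1·y_reactor time = 23; 4·y_feedstock + 2·y_reactor time = 36.
This yields shadow prices y_feedstock = 5, y_reactor time = 8.
Δz = y_reactor time·Δb = 8 × (4) = 32, so new z* = 1357 + 32 = 1389.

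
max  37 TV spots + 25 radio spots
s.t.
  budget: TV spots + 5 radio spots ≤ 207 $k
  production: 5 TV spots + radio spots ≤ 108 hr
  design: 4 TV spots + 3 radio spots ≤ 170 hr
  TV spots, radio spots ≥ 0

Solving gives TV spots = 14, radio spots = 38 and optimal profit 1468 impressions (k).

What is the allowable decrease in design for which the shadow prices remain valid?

83.6

Binding constraints: production, design. The basis is B = [[5,1],[4,3]] with det 11.
Per unit decrease in design, x* moves by d = (0.0909, -0.4545).
The basis stays optimal until radio spots reaches 0; allowable decrease = 83.6 hr.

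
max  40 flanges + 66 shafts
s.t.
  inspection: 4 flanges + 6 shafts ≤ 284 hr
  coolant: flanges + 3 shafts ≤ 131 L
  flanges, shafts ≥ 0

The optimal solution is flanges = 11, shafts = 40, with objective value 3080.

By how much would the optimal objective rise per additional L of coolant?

4

At the optimum: inspection uses 284 of 284 (binding); coolant uses 131 of 131 (binding).
The binding rows give the dual system: 4·y_inspection + 1·y_coolant = 40 and 6·y_inspection + 3·y_coolant = 66.
This yields shadow prices y_inspection = 9, y_coolant = 4.
Shadow price of coolant = 4.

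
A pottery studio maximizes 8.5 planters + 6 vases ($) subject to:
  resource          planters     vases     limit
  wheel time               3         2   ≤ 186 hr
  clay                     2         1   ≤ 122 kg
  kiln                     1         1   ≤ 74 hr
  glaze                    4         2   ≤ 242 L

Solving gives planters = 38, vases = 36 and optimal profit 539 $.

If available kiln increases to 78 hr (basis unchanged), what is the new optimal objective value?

At the optimum: wheel time uses 186 of 186 (binding); clay uses 112 of 122 (slack = 10); kiln uses 74 of 74 (binding); glaze uses 224 of 242 (slack = 18).
Slack constraints have shadow price 0 (complementary slackness).
The binding rows give the dual system: 3·y_wheel time + 1·y_kiln = 8.5 and 2·y_wheel time + 1·y_kiln = 6.
This yields shadow prices y_wheel time = 2.5, y_kiln = 1.
Δz = y_kiln·Δb = 1 × (4) = 4, so new z* = 539 + 4 = 543.

543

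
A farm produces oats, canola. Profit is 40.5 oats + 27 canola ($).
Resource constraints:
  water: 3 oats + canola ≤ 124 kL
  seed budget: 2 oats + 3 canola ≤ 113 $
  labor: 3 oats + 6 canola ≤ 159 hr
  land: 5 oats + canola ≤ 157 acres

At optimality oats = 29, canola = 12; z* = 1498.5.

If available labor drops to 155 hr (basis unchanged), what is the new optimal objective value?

Binding: labor and land. Non-binding: water (25 unused), seed budget (19 unused).
Since water, seed budget are not tight, their duals are 0.
From A_Bᵀ y = c: 3·y_labor + 5·y_land = 40.5; 6·y_labor + 1·y_land = 27.
→ y_labor = 3.5 and y_land = 6.
Δz = y_labor·Δb = 3.5 × (-4) = -14, so new z* = 1498.5 − 14 = 1484.5.

1484.5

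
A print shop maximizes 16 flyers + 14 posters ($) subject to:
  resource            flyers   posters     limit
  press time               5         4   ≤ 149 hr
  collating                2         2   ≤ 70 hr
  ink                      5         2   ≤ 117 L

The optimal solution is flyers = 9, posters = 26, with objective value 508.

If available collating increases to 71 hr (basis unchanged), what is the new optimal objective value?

Binding: press time and collating. Non-binding: ink (20 unused).
Since ink is not tight, its dual is 0.
Dual feasibility on the basic columns requires 5·y_press time + 2·y_collating = 16, 4·y_press time + 2·y_collating = 14.
This yields shadow prices y_press time = 2, y_collating = 3.
Δz = y_collating·Δb = 3 × (1) = 3, so new z* = 508 + 3 = 511.

511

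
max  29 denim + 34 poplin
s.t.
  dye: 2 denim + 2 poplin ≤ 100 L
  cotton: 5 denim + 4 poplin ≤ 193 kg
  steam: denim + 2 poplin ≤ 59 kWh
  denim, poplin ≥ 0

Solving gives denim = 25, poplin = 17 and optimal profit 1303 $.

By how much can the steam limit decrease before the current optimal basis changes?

20.4

Binding constraints: cotton, steam. The basis is B = [[5,4],[1,2]] with det 6.
Per unit decrease in steam, x* moves by d = (0.6667, -0.8333).
The basis stays optimal until poplin reaches 0; allowable decrease = 20.4 kWh.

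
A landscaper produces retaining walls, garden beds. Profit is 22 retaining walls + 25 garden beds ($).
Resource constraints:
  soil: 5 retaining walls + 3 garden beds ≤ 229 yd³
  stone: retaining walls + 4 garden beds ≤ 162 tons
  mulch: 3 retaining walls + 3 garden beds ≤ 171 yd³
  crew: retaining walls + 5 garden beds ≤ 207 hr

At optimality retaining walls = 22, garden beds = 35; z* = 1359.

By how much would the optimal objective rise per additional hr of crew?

0

Binding: stone and mulch. Non-binding: soil (14 unused), crew (10 unused).
By complementary slackness, y = 0 for the non-binding constraints.
Dual feasibility on the basic columns requires 1·y_stone + 3·y_mulch = 22, 4·y_stone + 3·y_mulch = 25.
This yields shadow prices y_stone = 1, y_mulch = 7.
Shadow price of crew = 0.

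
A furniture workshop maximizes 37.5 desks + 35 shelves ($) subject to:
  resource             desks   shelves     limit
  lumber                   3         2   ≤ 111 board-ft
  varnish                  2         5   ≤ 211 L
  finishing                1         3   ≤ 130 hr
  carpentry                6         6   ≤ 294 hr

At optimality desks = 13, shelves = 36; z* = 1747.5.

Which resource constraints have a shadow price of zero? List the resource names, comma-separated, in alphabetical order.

finishing, varnish

lumber: 111/111 (binding)
varnish: 206/211 (slack 5)
finishing: 121/130 (slack 9)
carpentry: 294/294 (binding)
By complementary slackness, a constraint with positive slack has shadow price 0 → finishing, varnish.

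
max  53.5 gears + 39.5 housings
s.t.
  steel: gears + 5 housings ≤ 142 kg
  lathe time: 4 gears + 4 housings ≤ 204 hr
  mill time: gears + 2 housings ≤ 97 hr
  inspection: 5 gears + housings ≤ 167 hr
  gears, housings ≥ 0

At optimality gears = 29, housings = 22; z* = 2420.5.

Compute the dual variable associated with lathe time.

Binding: lathe time and inspection. Non-binding: steel (3 unused), mill time (24 unused).
By complementary slackness, y = 0 for the non-binding constraints.
The binding rows give the dual system: 4·y_lathe time + 5·y_inspection = 53.5 and 4·y_lathe time + 1·y_inspection = 39.5.
→ y_lathe time = 9 and y_inspection = 3.5.
Shadow price of lathe time = 9.

9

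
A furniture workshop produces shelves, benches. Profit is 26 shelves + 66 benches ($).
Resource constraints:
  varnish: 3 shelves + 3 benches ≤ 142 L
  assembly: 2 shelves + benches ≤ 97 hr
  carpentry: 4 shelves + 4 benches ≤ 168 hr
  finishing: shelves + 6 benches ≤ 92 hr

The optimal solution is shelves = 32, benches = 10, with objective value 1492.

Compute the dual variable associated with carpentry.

4.5

Binding: carpentry and finishing. Non-binding: varnish (16 unused), assembly (23 unused).
Slack constraints have shadow price 0 (complementary slackness).
Dual feasibility on the basic columns requires 4·y_carpentry + 1·y_finishing = 26, 4·y_carpentry + 6·y_finishing = 66.
→ y_carpentry = 4.5 and y_finishing = 8.
Shadow price of carpentry = 4.5.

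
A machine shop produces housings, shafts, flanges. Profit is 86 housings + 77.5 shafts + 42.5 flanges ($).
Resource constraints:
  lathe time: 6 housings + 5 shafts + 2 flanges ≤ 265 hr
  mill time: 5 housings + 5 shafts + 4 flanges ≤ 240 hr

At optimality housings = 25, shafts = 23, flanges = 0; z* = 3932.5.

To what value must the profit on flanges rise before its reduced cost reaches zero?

45

Check each constraint at x*: lathe time 265/265 (tight); mill time 240/240 (tight).
Dual feasibility on the basic columns requires 6·y_lathe time + 5·y_mill time = 86, 5·y_lathe time + 5·y_mill time = 77.5.
Solving: y_lathe time = 8.5, y_mill time = 7.
flanges enters the basis when its profit ≥ yᵀa₃ = 8.5·2 + 7·4 = 45.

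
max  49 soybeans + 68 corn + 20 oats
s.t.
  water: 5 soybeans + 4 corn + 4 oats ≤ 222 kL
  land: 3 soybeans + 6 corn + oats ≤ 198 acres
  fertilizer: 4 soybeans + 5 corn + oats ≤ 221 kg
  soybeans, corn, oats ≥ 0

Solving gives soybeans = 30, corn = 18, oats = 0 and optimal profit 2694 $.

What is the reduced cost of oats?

At the optimum: water uses 222 of 222 (binding); land uses 198 of 198 (binding); fertilizer uses 210 of 221 (slack = 11).
By complementary slackness, y = 0 for the non-binding constraint.
From A_Bᵀ y = c: 5·y_water + 3·y_land = 49; 4·y_water + 6·y_land = 68.
This yields shadow prices y_water = 5, y_land = 8.
Reduced cost of oats: c₃ − yᵀa₃ = 20 − (5·4 + 8·1) = 20 − 28 = -8.

-8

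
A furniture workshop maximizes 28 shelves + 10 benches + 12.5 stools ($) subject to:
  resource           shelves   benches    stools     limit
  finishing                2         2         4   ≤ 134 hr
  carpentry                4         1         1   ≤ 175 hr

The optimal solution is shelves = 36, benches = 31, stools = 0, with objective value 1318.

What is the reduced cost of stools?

-1.5

At the optimum: finishing uses 134 of 134 (binding); carpentry uses 175 of 175 (binding).
Dual feasibility on the basic columns requires 2·y_finishing + 4·y_carpentry = 28, 2·y_finishing + 1·y_carpentry = 10.
→ y_finishing = 2 and y_carpentry = 6.
Reduced cost of stools: c₃ − yᵀa₃ = 12.5 − (2·4 + 6·1) = 12.5 − 14 = -1.5.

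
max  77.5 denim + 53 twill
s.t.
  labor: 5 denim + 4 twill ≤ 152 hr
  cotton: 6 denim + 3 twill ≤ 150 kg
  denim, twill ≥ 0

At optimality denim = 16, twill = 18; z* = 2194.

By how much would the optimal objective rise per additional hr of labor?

9.5

Check each constraint at x*: labor 152/152 (tight); cotton 150/150 (tight).
Dual feasibility on the basic columns requires 5·y_labor + 6·y_cotton = 77.5, 4·y_labor + 3·y_cotton = 53.
→ y_labor = 9.5 and y_cotton = 5.
Shadow price of labor = 9.5.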